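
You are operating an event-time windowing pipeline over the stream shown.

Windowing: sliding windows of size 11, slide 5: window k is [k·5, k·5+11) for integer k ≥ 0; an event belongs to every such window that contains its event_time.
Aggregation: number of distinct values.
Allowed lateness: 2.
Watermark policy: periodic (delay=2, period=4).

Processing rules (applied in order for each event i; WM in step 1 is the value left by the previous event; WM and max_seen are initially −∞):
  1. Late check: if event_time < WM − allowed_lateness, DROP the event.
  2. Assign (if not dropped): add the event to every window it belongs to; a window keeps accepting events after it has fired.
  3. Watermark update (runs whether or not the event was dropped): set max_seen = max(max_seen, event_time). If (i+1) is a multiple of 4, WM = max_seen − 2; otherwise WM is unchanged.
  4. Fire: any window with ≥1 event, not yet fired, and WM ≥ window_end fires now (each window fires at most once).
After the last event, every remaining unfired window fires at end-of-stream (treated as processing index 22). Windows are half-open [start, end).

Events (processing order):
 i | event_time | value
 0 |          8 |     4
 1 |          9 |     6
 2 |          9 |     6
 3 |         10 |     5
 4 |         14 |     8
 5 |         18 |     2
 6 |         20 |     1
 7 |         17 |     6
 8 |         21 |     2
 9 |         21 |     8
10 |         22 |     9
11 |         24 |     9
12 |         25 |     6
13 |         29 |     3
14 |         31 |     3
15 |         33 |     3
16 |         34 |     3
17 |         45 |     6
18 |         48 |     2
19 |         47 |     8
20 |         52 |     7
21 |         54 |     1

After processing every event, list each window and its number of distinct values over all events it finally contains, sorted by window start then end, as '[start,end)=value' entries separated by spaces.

[0,11)=3 [5,16)=4 [10,21)=5 [15,26)=5 [20,31)=6 [25,36)=2 [30,41)=1 [35,46)=1 [40,51)=3 [45,56)=5 [50,61)=2

i=0 t=8 v=4: → [5,16),[0,11); WM=−∞
i=1 t=9 v=6: → [5,16),[0,11); WM=−∞
i=2 t=9 v=6: → [5,16),[0,11); WM=−∞
i=3 t=10 v=5: → [10,21),[5,16),[0,11); WM=8
i=4 t=14 v=8: → [10,21),[5,16); WM=8
i=5 t=18 v=2: → [15,26),[10,21); WM=8
i=6 t=20 v=1: → [20,31),[15,26),[10,21); WM=8
i=7 t=17 v=6: → [15,26),[10,21); WM=18; [0,11) fires=3 [5,16) fires=4
i=8 t=21 v=2: → [20,31),[15,26); WM=18
i=9 t=21 v=8: → [20,31),[15,26); WM=18
i=10 t=22 v=9: → [20,31),[15,26); WM=18
i=11 t=24 v=9: → [20,31),[15,26); WM=22; [10,21) fires=5
i=12 t=25 v=6: → [25,36),[20,31),[15,26); WM=22
i=13 t=29 v=3: → [25,36),[20,31); WM=22
i=14 t=31 v=3: → [30,41),[25,36); WM=22
i=15 t=33 v=3: → [30,41),[25,36); WM=31; [15,26) fires=5 [20,31) fires=6
i=16 t=34 v=3: → [30,41),[25,36); WM=31
i=17 t=45 v=6: → [45,56),[40,51),[35,46); WM=31
i=18 t=48 v=2: → [45,56),[40,51); WM=31
i=19 t=47 v=8: → [45,56),[40,51); WM=46; [25,36) fires=2 [30,41) fires=1 [35,46) fires=1
i=20 t=52 v=7: → [50,61),[45,56); WM=46
i=21 t=54 v=1: → [50,61),[45,56); WM=46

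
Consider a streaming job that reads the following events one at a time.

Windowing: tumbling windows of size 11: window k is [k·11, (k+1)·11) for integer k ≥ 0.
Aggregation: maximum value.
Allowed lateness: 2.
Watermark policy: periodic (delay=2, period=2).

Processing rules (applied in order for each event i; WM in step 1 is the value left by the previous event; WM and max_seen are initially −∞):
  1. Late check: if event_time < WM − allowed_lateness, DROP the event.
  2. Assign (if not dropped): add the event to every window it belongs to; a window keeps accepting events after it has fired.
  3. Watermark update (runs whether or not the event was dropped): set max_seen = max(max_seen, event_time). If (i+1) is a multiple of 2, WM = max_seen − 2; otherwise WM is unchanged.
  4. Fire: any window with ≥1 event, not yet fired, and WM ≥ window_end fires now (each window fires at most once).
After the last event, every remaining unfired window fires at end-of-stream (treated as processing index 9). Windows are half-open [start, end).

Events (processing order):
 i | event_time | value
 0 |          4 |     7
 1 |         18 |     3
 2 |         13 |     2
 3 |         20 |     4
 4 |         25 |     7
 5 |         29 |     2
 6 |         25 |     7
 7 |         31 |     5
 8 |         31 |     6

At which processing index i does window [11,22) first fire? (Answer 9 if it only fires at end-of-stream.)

i=0 t=4 v=7: → [0,11); WM=−∞
i=1 t=18 v=3: → [11,22); WM=16; [0,11) fires=7
i=2 t=13 v=2: DROP (t<16-2); WM=16
i=3 t=20 v=4: → [11,22); WM=18
i=4 t=25 v=7: → [22,33); WM=18
i=5 t=29 v=2: → [22,33); WM=27; [11,22) fires=4
i=6 t=25 v=7: → [22,33); WM=27
i=7 t=31 v=5: → [22,33); WM=29
i=8 t=31 v=6: → [22,33); WM=29

5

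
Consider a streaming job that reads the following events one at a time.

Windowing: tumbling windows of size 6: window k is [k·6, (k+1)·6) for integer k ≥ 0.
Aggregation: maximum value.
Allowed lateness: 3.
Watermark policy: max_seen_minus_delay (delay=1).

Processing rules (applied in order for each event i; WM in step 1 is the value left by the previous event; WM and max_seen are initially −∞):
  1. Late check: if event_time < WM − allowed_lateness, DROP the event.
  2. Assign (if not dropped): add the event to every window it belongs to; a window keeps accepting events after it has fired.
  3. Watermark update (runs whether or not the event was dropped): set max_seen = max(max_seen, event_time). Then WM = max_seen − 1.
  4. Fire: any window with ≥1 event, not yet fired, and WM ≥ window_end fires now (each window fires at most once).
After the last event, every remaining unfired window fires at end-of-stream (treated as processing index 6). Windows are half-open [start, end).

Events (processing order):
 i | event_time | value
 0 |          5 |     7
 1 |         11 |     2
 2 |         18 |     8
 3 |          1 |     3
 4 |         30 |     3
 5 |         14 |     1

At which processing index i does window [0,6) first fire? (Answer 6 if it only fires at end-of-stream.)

1

i=0 t=5 v=7: → [0,6); WM=4
i=1 t=11 v=2: → [6,12); WM=10; [0,6) fires=7
i=2 t=18 v=8: → [18,24); WM=17; [6,12) fires=2
i=3 t=1 v=3: DROP (t<17-3); WM=17
i=4 t=30 v=3: → [30,36); WM=29; [18,24) fires=8
i=5 t=14 v=1: DROP (t<29-3); WM=29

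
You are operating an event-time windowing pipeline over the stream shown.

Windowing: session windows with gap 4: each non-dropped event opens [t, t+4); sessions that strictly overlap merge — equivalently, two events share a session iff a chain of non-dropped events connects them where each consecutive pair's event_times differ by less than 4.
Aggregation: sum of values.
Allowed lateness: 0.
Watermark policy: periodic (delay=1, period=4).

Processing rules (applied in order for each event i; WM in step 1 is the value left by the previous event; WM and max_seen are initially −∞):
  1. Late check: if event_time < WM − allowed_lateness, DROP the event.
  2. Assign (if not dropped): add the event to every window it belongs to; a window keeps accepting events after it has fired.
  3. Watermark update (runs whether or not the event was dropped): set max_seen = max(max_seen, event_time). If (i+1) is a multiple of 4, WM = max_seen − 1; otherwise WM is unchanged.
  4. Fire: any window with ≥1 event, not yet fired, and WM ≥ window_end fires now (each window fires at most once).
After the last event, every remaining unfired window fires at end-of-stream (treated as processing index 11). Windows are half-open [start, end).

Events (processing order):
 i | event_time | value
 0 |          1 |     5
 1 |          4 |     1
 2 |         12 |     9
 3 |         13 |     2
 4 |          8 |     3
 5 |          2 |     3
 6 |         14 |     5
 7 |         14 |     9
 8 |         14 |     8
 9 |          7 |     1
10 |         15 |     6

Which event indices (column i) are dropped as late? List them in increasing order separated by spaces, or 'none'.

4 5 9

i=0 t=1 v=5: → [1,5); WM=−∞
i=1 t=4 v=1: → [1,8); WM=−∞
i=2 t=12 v=9: → [12,16); WM=−∞
i=3 t=13 v=2: → [12,17); WM=12
i=4 t=8 v=3: DROP (t<12-0); WM=12
i=5 t=2 v=3: DROP (t<12-0); WM=12
i=6 t=14 v=5: → [12,18); WM=12
i=7 t=14 v=9: → [12,18); WM=13
i=8 t=14 v=8: → [12,18); WM=13
i=9 t=7 v=1: DROP (t<13-0); WM=13
i=10 t=15 v=6: → [12,19); WM=13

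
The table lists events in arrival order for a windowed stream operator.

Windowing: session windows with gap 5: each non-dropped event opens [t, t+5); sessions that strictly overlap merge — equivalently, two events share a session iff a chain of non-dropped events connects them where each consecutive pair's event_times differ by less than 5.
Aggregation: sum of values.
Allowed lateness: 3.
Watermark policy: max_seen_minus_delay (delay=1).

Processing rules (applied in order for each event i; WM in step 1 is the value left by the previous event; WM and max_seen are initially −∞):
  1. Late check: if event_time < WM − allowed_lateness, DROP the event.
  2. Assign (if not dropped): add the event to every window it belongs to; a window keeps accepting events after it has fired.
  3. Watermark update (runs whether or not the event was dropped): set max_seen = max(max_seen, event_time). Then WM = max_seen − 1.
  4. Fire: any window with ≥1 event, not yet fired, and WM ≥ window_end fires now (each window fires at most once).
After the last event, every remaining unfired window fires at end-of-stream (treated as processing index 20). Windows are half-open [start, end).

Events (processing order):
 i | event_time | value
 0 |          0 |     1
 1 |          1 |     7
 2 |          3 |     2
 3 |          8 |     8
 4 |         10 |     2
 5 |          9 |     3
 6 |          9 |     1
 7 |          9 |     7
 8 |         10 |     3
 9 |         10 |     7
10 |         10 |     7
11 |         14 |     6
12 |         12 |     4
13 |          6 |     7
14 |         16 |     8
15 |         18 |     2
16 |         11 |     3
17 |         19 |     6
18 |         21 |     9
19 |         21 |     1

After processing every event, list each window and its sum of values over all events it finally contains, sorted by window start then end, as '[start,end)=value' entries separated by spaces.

i=0 t=0 v=1: → [0,5); WM=-1
i=1 t=1 v=7: → [0,6); WM=0
i=2 t=3 v=2: → [0,8); WM=2
i=3 t=8 v=8: → [8,13); WM=7
i=4 t=10 v=2: → [8,15); WM=9
i=5 t=9 v=3: → [8,15); WM=9
i=6 t=9 v=1: → [8,15); WM=9
i=7 t=9 v=7: → [8,15); WM=9
i=8 t=10 v=3: → [8,15); WM=9
i=9 t=10 v=7: → [8,15); WM=9
i=10 t=10 v=7: → [8,15); WM=9
i=11 t=14 v=6: → [8,19); WM=13
i=12 t=12 v=4: → [8,19); WM=13
i=13 t=6 v=7: DROP (t<13-3); WM=13
i=14 t=16 v=8: → [8,21); WM=15
i=15 t=18 v=2: → [8,23); WM=17
i=16 t=11 v=3: DROP (t<17-3); WM=17
i=17 t=19 v=6: → [8,24); WM=18
i=18 t=21 v=9: → [8,26); WM=20
i=19 t=21 v=1: → [8,26); WM=20

[0,8)=10 [8,26)=74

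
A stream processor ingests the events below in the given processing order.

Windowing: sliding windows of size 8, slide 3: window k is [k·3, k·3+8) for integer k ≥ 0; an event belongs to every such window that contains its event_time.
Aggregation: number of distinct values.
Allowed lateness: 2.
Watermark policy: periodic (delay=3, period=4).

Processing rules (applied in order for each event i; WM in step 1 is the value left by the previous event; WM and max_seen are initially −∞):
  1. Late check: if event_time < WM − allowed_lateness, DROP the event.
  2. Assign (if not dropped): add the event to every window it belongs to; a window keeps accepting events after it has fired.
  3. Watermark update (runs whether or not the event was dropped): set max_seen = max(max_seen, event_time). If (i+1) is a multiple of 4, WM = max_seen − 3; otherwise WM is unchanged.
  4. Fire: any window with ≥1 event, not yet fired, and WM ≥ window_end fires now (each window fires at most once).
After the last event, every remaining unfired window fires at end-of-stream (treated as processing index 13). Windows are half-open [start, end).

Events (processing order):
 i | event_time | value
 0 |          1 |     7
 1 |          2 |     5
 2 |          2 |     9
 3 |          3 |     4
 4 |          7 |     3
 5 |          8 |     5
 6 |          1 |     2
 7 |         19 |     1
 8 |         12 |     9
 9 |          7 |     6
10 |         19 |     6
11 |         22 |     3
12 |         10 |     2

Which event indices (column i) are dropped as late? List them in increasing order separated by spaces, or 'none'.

8 9 12

i=0 t=1 v=7: → [0,8); WM=−∞
i=1 t=2 v=5: → [0,8); WM=−∞
i=2 t=2 v=9: → [0,8); WM=−∞
i=3 t=3 v=4: → [3,11),[0,8); WM=0
i=4 t=7 v=3: → [6,14),[3,11),[0,8); WM=0
i=5 t=8 v=5: → [6,14),[3,11); WM=0
i=6 t=1 v=2: → [0,8); WM=0
i=7 t=19 v=1: → [18,26),[15,23),[12,20); WM=16; [0,8) fires=6 [3,11) fires=3 [6,14) fires=2
i=8 t=12 v=9: DROP (t<16-2); WM=16
i=9 t=7 v=6: DROP (t<16-2); WM=16
i=10 t=19 v=6: → [18,26),[15,23),[12,20); WM=16
i=11 t=22 v=3: → [21,29),[18,26),[15,23); WM=19
i=12 t=10 v=2: DROP (t<19-2); WM=19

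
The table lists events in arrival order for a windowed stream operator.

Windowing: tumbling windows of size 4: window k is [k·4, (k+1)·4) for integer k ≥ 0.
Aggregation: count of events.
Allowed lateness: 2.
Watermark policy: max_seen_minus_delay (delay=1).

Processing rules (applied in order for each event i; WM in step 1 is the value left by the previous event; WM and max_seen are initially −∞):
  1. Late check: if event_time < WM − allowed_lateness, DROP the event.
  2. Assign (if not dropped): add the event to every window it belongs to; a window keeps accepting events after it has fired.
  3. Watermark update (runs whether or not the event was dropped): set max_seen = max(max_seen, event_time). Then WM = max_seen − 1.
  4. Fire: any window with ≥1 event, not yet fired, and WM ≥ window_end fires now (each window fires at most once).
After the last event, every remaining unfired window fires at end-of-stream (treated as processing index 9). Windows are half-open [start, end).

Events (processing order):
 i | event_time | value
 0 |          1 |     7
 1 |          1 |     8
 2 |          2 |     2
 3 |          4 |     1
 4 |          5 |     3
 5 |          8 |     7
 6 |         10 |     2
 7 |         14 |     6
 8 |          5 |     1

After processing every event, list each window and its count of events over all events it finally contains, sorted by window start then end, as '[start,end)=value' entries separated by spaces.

[0,4)=3 [4,8)=2 [8,12)=2 [12,16)=1

i=0 t=1 v=7: → [0,4); WM=0
i=1 t=1 v=8: → [0,4); WM=0
i=2 t=2 v=2: → [0,4); WM=1
i=3 t=4 v=1: → [4,8); WM=3
i=4 t=5 v=3: → [4,8); WM=4; [0,4) fires=3
i=5 t=8 v=7: → [8,12); WM=7
i=6 t=10 v=2: → [8,12); WM=9; [4,8) fires=2
i=7 t=14 v=6: → [12,16); WM=13; [8,12) fires=2
i=8 t=5 v=1: DROP (t<13-2); WM=13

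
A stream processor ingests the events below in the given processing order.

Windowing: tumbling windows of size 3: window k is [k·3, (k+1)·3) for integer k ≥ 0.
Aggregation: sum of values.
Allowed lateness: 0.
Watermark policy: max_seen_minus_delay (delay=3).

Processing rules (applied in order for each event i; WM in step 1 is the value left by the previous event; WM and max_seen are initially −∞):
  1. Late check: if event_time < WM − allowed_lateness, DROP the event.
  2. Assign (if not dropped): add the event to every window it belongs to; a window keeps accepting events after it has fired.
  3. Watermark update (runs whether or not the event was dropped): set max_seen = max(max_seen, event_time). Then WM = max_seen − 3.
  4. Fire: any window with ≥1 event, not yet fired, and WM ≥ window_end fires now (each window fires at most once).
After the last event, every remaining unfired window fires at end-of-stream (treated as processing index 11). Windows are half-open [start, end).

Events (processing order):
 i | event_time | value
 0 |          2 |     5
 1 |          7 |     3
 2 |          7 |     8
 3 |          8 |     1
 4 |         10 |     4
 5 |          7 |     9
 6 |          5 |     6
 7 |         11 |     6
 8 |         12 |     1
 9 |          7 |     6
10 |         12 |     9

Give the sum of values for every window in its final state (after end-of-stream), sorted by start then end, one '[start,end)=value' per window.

i=0 t=2 v=5: → [0,3); WM=-1
i=1 t=7 v=3: → [6,9); WM=4; [0,3) fires=5
i=2 t=7 v=8: → [6,9); WM=4
i=3 t=8 v=1: → [6,9); WM=5
i=4 t=10 v=4: → [9,12); WM=7
i=5 t=7 v=9: → [6,9); WM=7
i=6 t=5 v=6: DROP (t<7-0); WM=7
i=7 t=11 v=6: → [9,12); WM=8
i=8 t=12 v=1: → [12,15); WM=9; [6,9) fires=21
i=9 t=7 v=6: DROP (t<9-0); WM=9
i=10 t=12 v=9: → [12,15); WM=9

[0,3)=5 [6,9)=21 [9,12)=10 [12,15)=10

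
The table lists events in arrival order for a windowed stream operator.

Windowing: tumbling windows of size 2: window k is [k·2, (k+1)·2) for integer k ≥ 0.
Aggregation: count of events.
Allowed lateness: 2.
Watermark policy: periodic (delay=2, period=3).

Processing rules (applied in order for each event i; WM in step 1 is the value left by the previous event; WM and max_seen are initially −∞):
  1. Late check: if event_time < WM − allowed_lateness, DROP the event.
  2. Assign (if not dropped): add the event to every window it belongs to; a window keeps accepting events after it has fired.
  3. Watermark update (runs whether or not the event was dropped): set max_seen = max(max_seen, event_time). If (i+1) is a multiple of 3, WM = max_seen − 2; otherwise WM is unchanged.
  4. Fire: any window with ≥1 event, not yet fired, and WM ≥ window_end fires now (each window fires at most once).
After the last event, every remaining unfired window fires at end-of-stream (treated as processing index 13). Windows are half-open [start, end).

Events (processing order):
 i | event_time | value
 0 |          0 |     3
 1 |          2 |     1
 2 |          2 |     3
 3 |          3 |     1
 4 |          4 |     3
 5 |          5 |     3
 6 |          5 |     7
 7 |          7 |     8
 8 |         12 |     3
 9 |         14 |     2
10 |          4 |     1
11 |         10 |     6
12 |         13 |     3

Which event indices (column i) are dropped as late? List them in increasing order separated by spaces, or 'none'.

i=0 t=0 v=3: → [0,2); WM=−∞
i=1 t=2 v=1: → [2,4); WM=−∞
i=2 t=2 v=3: → [2,4); WM=0
i=3 t=3 v=1: → [2,4); WM=0
i=4 t=4 v=3: → [4,6); WM=0
i=5 t=5 v=3: → [4,6); WM=3; [0,2) fires=1
i=6 t=5 v=7: → [4,6); WM=3
i=7 t=7 v=8: → [6,8); WM=3
i=8 t=12 v=3: → [12,14); WM=10; [2,4) fires=3 [4,6) fires=3 [6,8) fires=1
i=9 t=14 v=2: → [14,16); WM=10
i=10 t=4 v=1: DROP (t<10-2); WM=10
i=11 t=10 v=6: → [10,12); WM=12; [10,12) fires=1
i=12 t=13 v=3: → [12,14); WM=12

10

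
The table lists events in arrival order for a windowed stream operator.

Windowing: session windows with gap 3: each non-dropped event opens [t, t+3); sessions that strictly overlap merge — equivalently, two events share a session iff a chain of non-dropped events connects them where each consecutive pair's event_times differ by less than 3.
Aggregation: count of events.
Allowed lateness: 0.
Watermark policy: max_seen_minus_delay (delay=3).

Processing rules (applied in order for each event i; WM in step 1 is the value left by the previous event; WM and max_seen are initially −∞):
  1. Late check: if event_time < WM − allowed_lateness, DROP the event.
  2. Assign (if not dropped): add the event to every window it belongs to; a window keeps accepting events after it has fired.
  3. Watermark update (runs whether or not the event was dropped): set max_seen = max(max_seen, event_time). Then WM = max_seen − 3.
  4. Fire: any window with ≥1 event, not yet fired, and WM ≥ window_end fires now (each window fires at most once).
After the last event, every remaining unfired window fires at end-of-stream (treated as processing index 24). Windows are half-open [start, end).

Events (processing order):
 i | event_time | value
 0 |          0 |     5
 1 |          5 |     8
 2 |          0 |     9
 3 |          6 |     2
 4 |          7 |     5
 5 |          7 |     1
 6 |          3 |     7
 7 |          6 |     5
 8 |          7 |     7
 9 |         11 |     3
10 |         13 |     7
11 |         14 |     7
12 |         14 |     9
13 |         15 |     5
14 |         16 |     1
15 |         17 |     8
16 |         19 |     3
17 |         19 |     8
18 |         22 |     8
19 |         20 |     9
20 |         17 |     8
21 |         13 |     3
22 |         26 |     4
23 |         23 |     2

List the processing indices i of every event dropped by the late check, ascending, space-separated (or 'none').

2 6 20 21

i=0 t=0 v=5: → [0,3); WM=-3
i=1 t=5 v=8: → [5,8); WM=2
i=2 t=0 v=9: DROP (t<2-0); WM=2
i=3 t=6 v=2: → [5,9); WM=3
i=4 t=7 v=5: → [5,10); WM=4
i=5 t=7 v=1: → [5,10); WM=4
i=6 t=3 v=7: DROP (t<4-0); WM=4
i=7 t=6 v=5: → [5,10); WM=4
i=8 t=7 v=7: → [5,10); WM=4
i=9 t=11 v=3: → [11,14); WM=8
i=10 t=13 v=7: → [11,16); WM=10
i=11 t=14 v=7: → [11,17); WM=11
i=12 t=14 v=9: → [11,17); WM=11
i=13 t=15 v=5: → [11,18); WM=12
i=14 t=16 v=1: → [11,19); WM=13
i=15 t=17 v=8: → [11,20); WM=14
i=16 t=19 v=3: → [11,22); WM=16
i=17 t=19 v=8: → [11,22); WM=16
i=18 t=22 v=8: → [22,25); WM=19
i=19 t=20 v=9: → [11,25); WM=19
i=20 t=17 v=8: DROP (t<19-0); WM=19
i=21 t=13 v=3: DROP (t<19-0); WM=19
i=22 t=26 v=4: → [26,29); WM=23
i=23 t=23 v=2: → [11,26); WM=23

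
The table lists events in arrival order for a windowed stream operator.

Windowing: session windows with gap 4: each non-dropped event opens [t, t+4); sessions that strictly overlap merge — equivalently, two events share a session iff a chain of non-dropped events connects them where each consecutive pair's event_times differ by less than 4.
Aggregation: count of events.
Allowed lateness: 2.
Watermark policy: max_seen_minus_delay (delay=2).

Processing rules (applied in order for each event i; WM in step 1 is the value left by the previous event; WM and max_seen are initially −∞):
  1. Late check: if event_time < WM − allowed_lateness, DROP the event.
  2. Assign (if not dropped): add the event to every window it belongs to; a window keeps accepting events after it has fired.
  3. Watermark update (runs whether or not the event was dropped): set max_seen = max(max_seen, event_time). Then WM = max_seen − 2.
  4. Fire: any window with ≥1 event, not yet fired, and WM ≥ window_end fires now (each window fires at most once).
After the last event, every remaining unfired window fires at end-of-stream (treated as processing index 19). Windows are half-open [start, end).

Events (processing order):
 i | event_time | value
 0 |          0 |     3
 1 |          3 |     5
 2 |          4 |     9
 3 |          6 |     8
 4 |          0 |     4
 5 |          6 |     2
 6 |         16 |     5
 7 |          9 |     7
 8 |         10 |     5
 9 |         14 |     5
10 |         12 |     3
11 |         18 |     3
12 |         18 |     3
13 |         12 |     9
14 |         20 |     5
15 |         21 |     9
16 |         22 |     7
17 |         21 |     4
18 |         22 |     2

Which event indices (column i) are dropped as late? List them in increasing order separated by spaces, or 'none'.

i=0 t=0 v=3: → [0,4); WM=-2
i=1 t=3 v=5: → [0,7); WM=1
i=2 t=4 v=9: → [0,8); WM=2
i=3 t=6 v=8: → [0,10); WM=4
i=4 t=0 v=4: DROP (t<4-2); WM=4
i=5 t=6 v=2: → [0,10); WM=4
i=6 t=16 v=5: → [16,20); WM=14
i=7 t=9 v=7: DROP (t<14-2); WM=14
i=8 t=10 v=5: DROP (t<14-2); WM=14
i=9 t=14 v=5: → [14,20); WM=14
i=10 t=12 v=3: → [12,20); WM=14
i=11 t=18 v=3: → [12,22); WM=16
i=12 t=18 v=3: → [12,22); WM=16
i=13 t=12 v=9: DROP (t<16-2); WM=16
i=14 t=20 v=5: → [12,24); WM=18
i=15 t=21 v=9: → [12,25); WM=19
i=16 t=22 v=7: → [12,26); WM=20
i=17 t=21 v=4: → [12,26); WM=20
i=18 t=22 v=2: → [12,26); WM=20

4 7 8 13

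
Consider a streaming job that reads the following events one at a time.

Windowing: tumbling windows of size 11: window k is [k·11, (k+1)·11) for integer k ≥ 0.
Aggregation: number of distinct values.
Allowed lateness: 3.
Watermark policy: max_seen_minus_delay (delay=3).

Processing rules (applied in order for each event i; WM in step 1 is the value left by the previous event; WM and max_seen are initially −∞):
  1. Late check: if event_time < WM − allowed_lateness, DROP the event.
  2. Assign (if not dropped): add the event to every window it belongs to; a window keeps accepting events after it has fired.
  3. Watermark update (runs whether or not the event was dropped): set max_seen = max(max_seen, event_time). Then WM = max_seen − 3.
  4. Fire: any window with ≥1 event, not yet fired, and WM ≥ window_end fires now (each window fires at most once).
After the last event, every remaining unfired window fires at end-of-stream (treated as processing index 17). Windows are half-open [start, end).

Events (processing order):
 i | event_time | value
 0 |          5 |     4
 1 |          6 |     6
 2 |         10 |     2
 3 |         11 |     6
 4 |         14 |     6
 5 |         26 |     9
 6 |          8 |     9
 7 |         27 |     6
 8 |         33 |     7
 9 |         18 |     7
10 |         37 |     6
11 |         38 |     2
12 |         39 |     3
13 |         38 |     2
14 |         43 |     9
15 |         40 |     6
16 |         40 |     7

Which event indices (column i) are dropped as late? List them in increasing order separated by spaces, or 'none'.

6 9

i=0 t=5 v=4: → [0,11); WM=2
i=1 t=6 v=6: → [0,11); WM=3
i=2 t=10 v=2: → [0,11); WM=7
i=3 t=11 v=6: → [11,22); WM=8
i=4 t=14 v=6: → [11,22); WM=11; [0,11) fires=3
i=5 t=26 v=9: → [22,33); WM=23; [11,22) fires=1
i=6 t=8 v=9: DROP (t<23-3); WM=23
i=7 t=27 v=6: → [22,33); WM=24
i=8 t=33 v=7: → [33,44); WM=30
i=9 t=18 v=7: DROP (t<30-3); WM=30
i=10 t=37 v=6: → [33,44); WM=34; [22,33) fires=2
i=11 t=38 v=2: → [33,44); WM=35
i=12 t=39 v=3: → [33,44); WM=36
i=13 t=38 v=2: → [33,44); WM=36
i=14 t=43 v=9: → [33,44); WM=40
i=15 t=40 v=6: → [33,44); WM=40
i=16 t=40 v=7: → [33,44); WM=40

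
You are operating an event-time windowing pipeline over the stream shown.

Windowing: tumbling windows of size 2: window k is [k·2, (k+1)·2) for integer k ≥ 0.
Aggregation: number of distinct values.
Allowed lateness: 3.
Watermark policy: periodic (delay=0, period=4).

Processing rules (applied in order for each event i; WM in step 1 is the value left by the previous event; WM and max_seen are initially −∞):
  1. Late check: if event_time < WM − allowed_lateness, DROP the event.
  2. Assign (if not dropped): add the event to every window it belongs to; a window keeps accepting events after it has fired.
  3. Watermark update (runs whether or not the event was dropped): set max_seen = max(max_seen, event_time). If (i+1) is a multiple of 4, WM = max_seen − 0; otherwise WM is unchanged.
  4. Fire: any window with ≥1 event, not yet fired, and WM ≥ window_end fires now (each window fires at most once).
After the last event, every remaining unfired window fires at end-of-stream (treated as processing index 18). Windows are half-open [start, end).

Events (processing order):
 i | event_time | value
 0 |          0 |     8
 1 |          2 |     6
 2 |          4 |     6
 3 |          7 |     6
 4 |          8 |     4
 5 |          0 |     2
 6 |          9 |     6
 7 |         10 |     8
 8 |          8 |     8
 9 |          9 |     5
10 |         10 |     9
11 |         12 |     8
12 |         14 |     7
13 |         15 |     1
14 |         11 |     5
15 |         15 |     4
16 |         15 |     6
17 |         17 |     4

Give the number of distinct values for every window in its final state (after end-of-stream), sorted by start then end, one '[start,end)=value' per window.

[0,2)=1 [2,4)=1 [4,6)=1 [6,8)=1 [8,10)=4 [10,12)=3 [12,14)=1 [14,16)=4 [16,18)=1

i=0 t=0 v=8: → [0,2); WM=−∞
i=1 t=2 v=6: → [2,4); WM=−∞
i=2 t=4 v=6: → [4,6); WM=−∞
i=3 t=7 v=6: → [6,8); WM=7; [0,2) fires=1 [2,4) fires=1 [4,6) fires=1
i=4 t=8 v=4: → [8,10); WM=7
i=5 t=0 v=2: DROP (t<7-3); WM=7
i=6 t=9 v=6: → [8,10); WM=7
i=7 t=10 v=8: → [10,12); WM=10; [6,8) fires=1 [8,10) fires=2
i=8 t=8 v=8: → [8,10); WM=10
i=9 t=9 v=5: → [8,10); WM=10
i=10 t=10 v=9: → [10,12); WM=10
i=11 t=12 v=8: → [12,14); WM=12; [10,12) fires=2
i=12 t=14 v=7: → [14,16); WM=12
i=13 t=15 v=1: → [14,16); WM=12
i=14 t=11 v=5: → [10,12); WM=12
i=15 t=15 v=4: → [14,16); WM=15; [12,14) fires=1
i=16 t=15 v=6: → [14,16); WM=15
i=17 t=17 v=4: → [16,18); WM=15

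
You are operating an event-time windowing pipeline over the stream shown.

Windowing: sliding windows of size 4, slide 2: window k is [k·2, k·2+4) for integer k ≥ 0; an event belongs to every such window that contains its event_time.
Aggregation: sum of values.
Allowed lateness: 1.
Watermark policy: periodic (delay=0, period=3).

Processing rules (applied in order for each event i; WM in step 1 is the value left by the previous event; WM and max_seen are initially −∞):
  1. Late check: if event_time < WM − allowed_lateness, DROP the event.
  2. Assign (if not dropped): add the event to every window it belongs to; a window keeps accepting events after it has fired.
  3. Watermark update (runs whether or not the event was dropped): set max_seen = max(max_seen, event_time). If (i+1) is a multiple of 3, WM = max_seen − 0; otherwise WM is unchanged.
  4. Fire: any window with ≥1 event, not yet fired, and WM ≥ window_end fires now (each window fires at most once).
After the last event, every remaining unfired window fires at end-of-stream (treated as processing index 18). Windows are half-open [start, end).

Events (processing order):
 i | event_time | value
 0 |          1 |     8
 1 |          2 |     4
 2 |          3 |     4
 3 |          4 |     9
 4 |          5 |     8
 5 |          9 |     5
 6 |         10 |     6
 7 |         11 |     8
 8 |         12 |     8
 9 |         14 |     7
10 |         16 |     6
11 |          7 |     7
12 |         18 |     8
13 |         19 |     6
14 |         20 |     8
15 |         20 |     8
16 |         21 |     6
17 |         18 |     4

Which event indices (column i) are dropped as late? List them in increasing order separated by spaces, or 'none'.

11 17

i=0 t=1 v=8: → [0,4); WM=−∞
i=1 t=2 v=4: → [2,6),[0,4); WM=−∞
i=2 t=3 v=4: → [2,6),[0,4); WM=3
i=3 t=4 v=9: → [4,8),[2,6); WM=3
i=4 t=5 v=8: → [4,8),[2,6); WM=3
i=5 t=9 v=5: → [8,12),[6,10); WM=9; [0,4) fires=16 [2,6) fires=25 [4,8) fires=17
i=6 t=10 v=6: → [10,14),[8,12); WM=9
i=7 t=11 v=8: → [10,14),[8,12); WM=9
i=8 t=12 v=8: → [12,16),[10,14); WM=12; [6,10) fires=5 [8,12) fires=19
i=9 t=14 v=7: → [14,18),[12,16); WM=12
i=10 t=16 v=6: → [16,20),[14,18); WM=12
i=11 t=7 v=7: DROP (t<12-1); WM=16; [10,14) fires=22 [12,16) fires=15
i=12 t=18 v=8: → [18,22),[16,20); WM=16
i=13 t=19 v=6: → [18,22),[16,20); WM=16
i=14 t=20 v=8: → [20,24),[18,22); WM=20; [14,18) fires=13 [16,20) fires=20
i=15 t=20 v=8: → [20,24),[18,22); WM=20
i=16 t=21 v=6: → [20,24),[18,22); WM=20
i=17 t=18 v=4: DROP (t<20-1); WM=21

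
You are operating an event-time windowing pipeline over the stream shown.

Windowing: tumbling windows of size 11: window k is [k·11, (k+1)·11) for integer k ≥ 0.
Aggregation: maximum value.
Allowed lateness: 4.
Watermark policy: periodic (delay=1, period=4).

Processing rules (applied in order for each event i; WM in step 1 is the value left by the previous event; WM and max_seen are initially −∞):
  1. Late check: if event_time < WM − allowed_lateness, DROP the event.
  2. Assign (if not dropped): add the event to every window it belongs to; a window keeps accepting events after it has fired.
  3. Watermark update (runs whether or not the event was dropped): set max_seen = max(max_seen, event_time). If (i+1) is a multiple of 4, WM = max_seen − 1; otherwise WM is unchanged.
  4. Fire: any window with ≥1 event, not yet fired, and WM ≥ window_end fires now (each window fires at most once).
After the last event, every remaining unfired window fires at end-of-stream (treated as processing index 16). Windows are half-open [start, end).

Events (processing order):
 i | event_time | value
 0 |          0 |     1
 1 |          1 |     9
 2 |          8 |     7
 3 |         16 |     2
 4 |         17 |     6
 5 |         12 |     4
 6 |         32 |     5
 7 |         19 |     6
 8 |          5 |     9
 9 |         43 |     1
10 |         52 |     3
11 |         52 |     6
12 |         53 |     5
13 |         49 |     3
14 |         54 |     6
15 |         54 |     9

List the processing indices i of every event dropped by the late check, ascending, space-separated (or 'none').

8

i=0 t=0 v=1: → [0,11); WM=−∞
i=1 t=1 v=9: → [0,11); WM=−∞
i=2 t=8 v=7: → [0,11); WM=−∞
i=3 t=16 v=2: → [11,22); WM=15; [0,11) fires=9
i=4 t=17 v=6: → [11,22); WM=15
i=5 t=12 v=4: → [11,22); WM=15
i=6 t=32 v=5: → [22,33); WM=15
i=7 t=19 v=6: → [11,22); WM=31; [11,22) fires=6
i=8 t=5 v=9: DROP (t<31-4); WM=31
i=9 t=43 v=1: → [33,44); WM=31
i=10 t=52 v=3: → [44,55); WM=31
i=11 t=52 v=6: → [44,55); WM=51; [22,33) fires=5 [33,44) fires=1
i=12 t=53 v=5: → [44,55); WM=51
i=13 t=49 v=3: → [44,55); WM=51
i=14 t=54 v=6: → [44,55); WM=51
i=15 t=54 v=9: → [44,55); WM=53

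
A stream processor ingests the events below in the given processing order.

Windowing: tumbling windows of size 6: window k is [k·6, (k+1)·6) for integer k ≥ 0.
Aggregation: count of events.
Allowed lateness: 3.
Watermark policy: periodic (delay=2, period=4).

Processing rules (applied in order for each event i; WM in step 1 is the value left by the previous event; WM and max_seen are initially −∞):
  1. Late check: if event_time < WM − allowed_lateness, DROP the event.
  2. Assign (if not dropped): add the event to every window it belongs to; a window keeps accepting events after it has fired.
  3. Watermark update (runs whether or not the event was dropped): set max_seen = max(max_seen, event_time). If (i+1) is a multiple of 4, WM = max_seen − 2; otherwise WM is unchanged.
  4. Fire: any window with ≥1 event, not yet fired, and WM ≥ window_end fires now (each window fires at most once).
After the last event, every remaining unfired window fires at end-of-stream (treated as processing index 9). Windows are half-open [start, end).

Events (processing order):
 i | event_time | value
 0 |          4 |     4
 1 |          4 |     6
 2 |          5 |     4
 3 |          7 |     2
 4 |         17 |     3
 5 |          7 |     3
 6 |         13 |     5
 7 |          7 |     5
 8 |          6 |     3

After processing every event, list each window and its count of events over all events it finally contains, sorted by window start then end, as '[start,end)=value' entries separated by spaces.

[0,6)=3 [6,12)=3 [12,18)=2

i=0 t=4 v=4: → [0,6); WM=−∞
i=1 t=4 v=6: → [0,6); WM=−∞
i=2 t=5 v=4: → [0,6); WM=−∞
i=3 t=7 v=2: → [6,12); WM=5
i=4 t=17 v=3: → [12,18); WM=5
i=5 t=7 v=3: → [6,12); WM=5
i=6 t=13 v=5: → [12,18); WM=5
i=7 t=7 v=5: → [6,12); WM=15; [0,6) fires=3 [6,12) fires=3
i=8 t=6 v=3: DROP (t<15-3); WM=15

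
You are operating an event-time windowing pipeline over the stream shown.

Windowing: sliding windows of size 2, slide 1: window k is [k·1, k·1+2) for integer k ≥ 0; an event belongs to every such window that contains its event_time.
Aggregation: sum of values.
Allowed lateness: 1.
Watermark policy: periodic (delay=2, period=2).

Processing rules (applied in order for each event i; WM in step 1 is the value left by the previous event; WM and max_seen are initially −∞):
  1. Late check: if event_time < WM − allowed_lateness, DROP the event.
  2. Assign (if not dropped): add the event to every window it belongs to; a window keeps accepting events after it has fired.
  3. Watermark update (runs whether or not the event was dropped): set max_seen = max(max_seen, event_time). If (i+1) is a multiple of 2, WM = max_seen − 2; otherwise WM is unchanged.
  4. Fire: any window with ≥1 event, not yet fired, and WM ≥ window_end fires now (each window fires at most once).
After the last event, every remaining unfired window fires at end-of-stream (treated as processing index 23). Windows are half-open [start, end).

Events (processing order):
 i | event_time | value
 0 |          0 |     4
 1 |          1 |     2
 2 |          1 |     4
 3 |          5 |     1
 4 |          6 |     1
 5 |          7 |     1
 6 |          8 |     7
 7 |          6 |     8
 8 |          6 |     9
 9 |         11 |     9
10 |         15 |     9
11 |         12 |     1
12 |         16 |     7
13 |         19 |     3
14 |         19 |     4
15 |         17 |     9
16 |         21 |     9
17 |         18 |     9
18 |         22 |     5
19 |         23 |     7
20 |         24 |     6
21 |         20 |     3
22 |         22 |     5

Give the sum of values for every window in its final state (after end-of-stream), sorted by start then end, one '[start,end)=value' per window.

i=0 t=0 v=4: → [0,2); WM=−∞
i=1 t=1 v=2: → [1,3),[0,2); WM=-1
i=2 t=1 v=4: → [1,3),[0,2); WM=-1
i=3 t=5 v=1: → [5,7),[4,6); WM=3; [0,2) fires=10 [1,3) fires=6
i=4 t=6 v=1: → [6,8),[5,7); WM=3
i=5 t=7 v=1: → [7,9),[6,8); WM=5
i=6 t=8 v=7: → [8,10),[7,9); WM=5
i=7 t=6 v=8: → [6,8),[5,7); WM=6; [4,6) fires=1
i=8 t=6 v=9: → [6,8),[5,7); WM=6
i=9 t=11 v=9: → [11,13),[10,12); WM=9; [5,7) fires=19 [6,8) fires=19 [7,9) fires=8
i=10 t=15 v=9: → [15,17),[14,16); WM=9
i=11 t=12 v=1: → [12,14),[11,13); WM=13; [8,10) fires=7 [10,12) fires=9 [11,13) fires=10
i=12 t=16 v=7: → [16,18),[15,17); WM=13
i=13 t=19 v=3: → [19,21),[18,20); WM=17; [12,14) fires=1 [14,16) fires=9 [15,17) fires=16
i=14 t=19 v=4: → [19,21),[18,20); WM=17
i=15 t=17 v=9: → [17,19),[16,18); WM=17
i=16 t=21 v=9: → [21,23),[20,22); WM=17
i=17 t=18 v=9: → [18,20),[17,19); WM=19; [16,18) fires=16 [17,19) fires=18
i=18 t=22 v=5: → [22,24),[21,23); WM=19
i=19 t=23 v=7: → [23,25),[22,24); WM=21; [18,20) fires=16 [19,21) fires=7
i=20 t=24 v=6: → [24,26),[23,25); WM=21
i=21 t=20 v=3: → [20,22),[19,21); WM=22; [20,22) fires=12
i=22 t=22 v=5: → [22,24),[21,23); WM=22

[0,2)=10 [1,3)=6 [4,6)=1 [5,7)=19 [6,8)=19 [7,9)=8 [8,10)=7 [10,12)=9 [11,13)=10 [12,14)=1 [14,16)=9 [15,17)=16 [16,18)=16 [17,19)=18 [18,20)=16 [19,21)=10 [20,22)=12 [21,23)=19 [22,24)=17 [23,25)=13 [24,26)=6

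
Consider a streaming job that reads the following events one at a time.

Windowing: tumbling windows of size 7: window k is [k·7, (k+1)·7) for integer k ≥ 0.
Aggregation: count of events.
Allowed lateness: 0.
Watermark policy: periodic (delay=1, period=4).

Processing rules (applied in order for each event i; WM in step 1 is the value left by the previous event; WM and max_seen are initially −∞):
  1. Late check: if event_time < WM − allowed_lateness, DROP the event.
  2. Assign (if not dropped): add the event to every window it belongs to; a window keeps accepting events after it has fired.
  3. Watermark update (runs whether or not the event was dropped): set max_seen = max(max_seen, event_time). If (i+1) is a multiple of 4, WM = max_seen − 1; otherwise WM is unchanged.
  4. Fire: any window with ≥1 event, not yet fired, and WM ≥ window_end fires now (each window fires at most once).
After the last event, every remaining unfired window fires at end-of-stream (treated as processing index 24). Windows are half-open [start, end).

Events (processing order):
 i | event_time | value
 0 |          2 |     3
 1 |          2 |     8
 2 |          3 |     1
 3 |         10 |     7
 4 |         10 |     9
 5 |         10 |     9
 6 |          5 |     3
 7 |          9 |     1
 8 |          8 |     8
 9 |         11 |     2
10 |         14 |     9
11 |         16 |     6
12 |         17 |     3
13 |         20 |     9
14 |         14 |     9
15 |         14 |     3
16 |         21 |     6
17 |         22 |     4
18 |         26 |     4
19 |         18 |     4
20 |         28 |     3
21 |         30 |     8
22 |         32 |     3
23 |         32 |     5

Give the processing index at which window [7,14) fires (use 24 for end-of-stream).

i=0 t=2 v=3: → [0,7); WM=−∞
i=1 t=2 v=8: → [0,7); WM=−∞
i=2 t=3 v=1: → [0,7); WM=−∞
i=3 t=10 v=7: → [7,14); WM=9; [0,7) fires=3
i=4 t=10 v=9: → [7,14); WM=9
i=5 t=10 v=9: → [7,14); WM=9
i=6 t=5 v=3: DROP (t<9-0); WM=9
i=7 t=9 v=1: → [7,14); WM=9
i=8 t=8 v=8: DROP (t<9-0); WM=9
i=9 t=11 v=2: → [7,14); WM=9
i=10 t=14 v=9: → [14,21); WM=9
i=11 t=16 v=6: → [14,21); WM=15; [7,14) fires=5
i=12 t=17 v=3: → [14,21); WM=15
i=13 t=20 v=9: → [14,21); WM=15
i=14 t=14 v=9: DROP (t<15-0); WM=15
i=15 t=14 v=3: DROP (t<15-0); WM=19
i=16 t=21 v=6: → [21,28); WM=19
i=17 t=22 v=4: → [21,28); WM=19
i=18 t=26 v=4: → [21,28); WM=19
i=19 t=18 v=4: DROP (t<19-0); WM=25; [14,21) fires=4
i=20 t=28 v=3: → [28,35); WM=25
i=21 t=30 v=8: → [28,35); WM=25
i=22 t=32 v=3: → [28,35); WM=25
i=23 t=32 v=5: → [28,35); WM=31; [21,28) fires=3

11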